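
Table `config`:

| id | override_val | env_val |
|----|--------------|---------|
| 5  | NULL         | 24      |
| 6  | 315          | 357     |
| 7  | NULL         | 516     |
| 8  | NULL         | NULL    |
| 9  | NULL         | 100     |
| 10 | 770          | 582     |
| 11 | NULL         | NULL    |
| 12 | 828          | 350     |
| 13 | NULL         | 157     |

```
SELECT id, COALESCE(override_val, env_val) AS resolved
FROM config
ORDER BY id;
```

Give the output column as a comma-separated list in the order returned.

24, 315, 516, NULL, 100, 770, NULL, 828, 157

id=5: override_val=NULL, env_val=24 → 24
id=6: override_val=315 → 315
id=7: override_val=NULL, env_val=516 → 516
id=8: override_val=NULL, env_val=NULL (all NULL) → NULL
id=9: override_val=NULL, env_val=100 → 100
id=10: override_val=770 → 770
id=11: override_val=NULL, env_val=NULL (all NULL) → NULL
id=12: override_val=828 → 828
id=13: override_val=NULL, env_val=157 → 157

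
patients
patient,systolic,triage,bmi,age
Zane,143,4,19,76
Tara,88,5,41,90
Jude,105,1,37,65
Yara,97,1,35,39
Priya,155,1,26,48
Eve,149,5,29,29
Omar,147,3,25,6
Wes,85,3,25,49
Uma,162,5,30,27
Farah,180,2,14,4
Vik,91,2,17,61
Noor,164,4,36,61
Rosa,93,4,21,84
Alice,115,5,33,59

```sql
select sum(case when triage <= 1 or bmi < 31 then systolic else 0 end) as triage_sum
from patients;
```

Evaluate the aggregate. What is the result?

patient=Zane: ✓ → 143
patient=Tara: ✗
patient=Jude: ✓ → 105
patient=Yara: ✓ → 97
patient=Priya: ✓ → 155
patient=Eve: ✓ → 149
patient=Omar: ✓ → 147
patient=Wes: ✓ → 85
patient=Uma: ✓ → 162
patient=Farah: ✓ → 180
patient=Vik: ✓ → 91
patient=Noor: ✗
patient=Rosa: ✓ → 93
patient=Alice: ✗
triage_sum = 143 + 105 + 97 + 155 + 149 + 147 + 85 + 162 + 180 + 91 + 93 = 1407

1407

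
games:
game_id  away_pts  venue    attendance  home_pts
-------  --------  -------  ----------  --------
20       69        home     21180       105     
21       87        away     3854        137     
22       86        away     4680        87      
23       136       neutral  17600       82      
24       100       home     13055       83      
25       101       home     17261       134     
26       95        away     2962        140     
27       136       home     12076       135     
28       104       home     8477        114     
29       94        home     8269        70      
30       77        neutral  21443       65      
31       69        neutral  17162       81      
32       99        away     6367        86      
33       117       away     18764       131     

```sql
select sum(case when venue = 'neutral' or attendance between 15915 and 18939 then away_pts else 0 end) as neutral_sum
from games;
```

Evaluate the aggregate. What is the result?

game_id=20: ✗
game_id=21: ✗
game_id=22: ✗
game_id=23: ✓ → 136
game_id=24: ✗
game_id=25: ✓ → 101
game_id=26: ✗
game_id=27: ✗
game_id=28: ✗
game_id=29: ✗
game_id=30: ✓ → 77
game_id=31: ✓ → 69
game_id=32: ✗
game_id=33: ✓ → 117
neutral_sum = 136 + 101 + 77 + 69 + 117 = 500

500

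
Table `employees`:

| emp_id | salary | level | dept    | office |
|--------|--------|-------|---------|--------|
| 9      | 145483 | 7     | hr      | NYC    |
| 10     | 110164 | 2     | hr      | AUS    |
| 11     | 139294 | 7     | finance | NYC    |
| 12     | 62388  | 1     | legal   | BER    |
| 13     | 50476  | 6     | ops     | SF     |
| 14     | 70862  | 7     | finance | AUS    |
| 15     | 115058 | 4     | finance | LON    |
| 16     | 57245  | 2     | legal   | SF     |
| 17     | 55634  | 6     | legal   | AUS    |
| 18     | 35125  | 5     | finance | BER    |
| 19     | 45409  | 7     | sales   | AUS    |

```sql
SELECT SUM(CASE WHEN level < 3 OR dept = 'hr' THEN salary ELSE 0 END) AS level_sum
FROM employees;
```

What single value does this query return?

375280

emp_id=9: ✓ → 145483
emp_id=10: ✓ → 110164
emp_id=11: ✗
emp_id=12: ✓ → 62388
emp_id=13: ✗
emp_id=14: ✗
emp_id=15: ✗
emp_id=16: ✓ → 57245
emp_id=17: ✗
emp_id=18: ✗
emp_id=19: ✗
level_sum = 145483 + 110164 + 62388 + 57245 = 375280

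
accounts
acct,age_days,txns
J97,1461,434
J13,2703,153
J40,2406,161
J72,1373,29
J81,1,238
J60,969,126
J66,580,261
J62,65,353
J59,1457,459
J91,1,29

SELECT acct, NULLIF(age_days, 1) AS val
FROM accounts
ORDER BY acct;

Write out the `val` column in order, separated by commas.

acct=J13: age_days=2703 vs 1: differ → 2703
acct=J40: age_days=2406 vs 1: differ → 2406
acct=J59: age_days=1457 vs 1: differ → 1457
acct=J60: age_days=969 vs 1: differ → 969
acct=J62: age_days=65 vs 1: differ → 65
acct=J66: age_days=580 vs 1: differ → 580
acct=J72: age_days=1373 vs 1: differ → 1373
acct=J81: age_days=1 vs 1: equal → NULL
acct=J91: age_days=1 vs 1: equal → NULL
acct=J97: age_days=1461 vs 1: differ → 1461

2703, 2406, 1457, 969, 65, 580, 1373, NULL, NULL, 1461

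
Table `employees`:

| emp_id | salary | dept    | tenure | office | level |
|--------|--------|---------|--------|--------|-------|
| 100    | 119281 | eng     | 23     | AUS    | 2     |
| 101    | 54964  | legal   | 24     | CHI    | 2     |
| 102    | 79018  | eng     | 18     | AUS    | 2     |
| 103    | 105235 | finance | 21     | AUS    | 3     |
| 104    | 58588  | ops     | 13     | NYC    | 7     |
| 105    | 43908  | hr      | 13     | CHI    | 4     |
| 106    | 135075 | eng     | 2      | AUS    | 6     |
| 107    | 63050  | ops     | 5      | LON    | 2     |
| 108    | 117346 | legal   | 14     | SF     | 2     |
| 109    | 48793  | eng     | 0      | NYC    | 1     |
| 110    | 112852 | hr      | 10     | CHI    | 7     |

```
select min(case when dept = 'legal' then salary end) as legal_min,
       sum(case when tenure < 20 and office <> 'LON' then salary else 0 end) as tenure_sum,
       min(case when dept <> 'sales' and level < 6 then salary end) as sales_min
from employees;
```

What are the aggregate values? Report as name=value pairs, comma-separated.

[legal_min: dept = 'legal']
emp_id=100: ✗
emp_id=101: ✓ → 54964
emp_id=102: ✗
emp_id=103: ✗
emp_id=104: ✗
emp_id=105: ✗
emp_id=106: ✗
emp_id=107: ✗
emp_id=108: ✓ → 117346
emp_id=109: ✗
emp_id=110: ✗
legal_min = MIN(54964, 117346) = 54964
—
[tenure_sum: tenure < 20 and office <> 'LON']
emp_id=100: ✗
emp_id=101: ✗
emp_id=102: ✓ → 79018
emp_id=103: ✗
emp_id=104: ✓ → 58588
emp_id=105: ✓ → 43908
emp_id=106: ✓ → 135075
emp_id=107: ✗
emp_id=108: ✓ → 117346
emp_id=109: ✓ → 48793
emp_id=110: ✓ → 112852
tenure_sum = 79018 + 58588 + 43908 + 135075 + 117346 + 48793 + 112852 = 595580
—
[sales_min: dept <> 'sales' and level < 6]
emp_id=100: ✓ → 119281
emp_id=101: ✓ → 54964
emp_id=102: ✓ → 79018
emp_id=103: ✓ → 105235
emp_id=104: ✗
emp_id=105: ✓ → 43908
emp_id=106: ✗
emp_id=107: ✓ → 63050
emp_id=108: ✓ → 117346
emp_id=109: ✓ → 48793
emp_id=110: ✗
sales_min = MIN(119281, 54964, 79018, 105235, 43908, 63050, 117346, 48793) = 43908

legal_min=54964, tenure_sum=595580, sales_min=43908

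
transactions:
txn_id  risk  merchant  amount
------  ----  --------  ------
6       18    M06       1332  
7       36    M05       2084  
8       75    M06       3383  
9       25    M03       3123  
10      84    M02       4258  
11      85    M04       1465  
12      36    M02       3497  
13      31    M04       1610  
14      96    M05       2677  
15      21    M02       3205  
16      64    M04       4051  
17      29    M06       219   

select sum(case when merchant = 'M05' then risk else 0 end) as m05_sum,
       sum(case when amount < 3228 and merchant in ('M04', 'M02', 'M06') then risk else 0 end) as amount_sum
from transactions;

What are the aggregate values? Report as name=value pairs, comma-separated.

[m05_sum: merchant = 'M05']
txn_id=6: ✗
txn_id=7: ✓ → 36
txn_id=8: ✗
txn_id=9: ✗
txn_id=10: ✗
txn_id=11: ✗
txn_id=12: ✗
txn_id=13: ✗
txn_id=14: ✓ → 96
txn_id=15: ✗
txn_id=16: ✗
txn_id=17: ✗
m05_sum = 36 + 96 = 132
—
[amount_sum: amount < 3228 and merchant in ('M04', 'M02', 'M06')]
txn_id=6: ✓ → 18
txn_id=7: ✗
txn_id=8: ✗
txn_id=9: ✗
txn_id=10: ✗
txn_id=11: ✓ → 85
txn_id=12: ✗
txn_id=13: ✓ → 31
txn_id=14: ✗
txn_id=15: ✓ → 21
txn_id=16: ✗
txn_id=17: ✓ → 29
amount_sum = 18 + 85 + 31 + 21 + 29 = 184

m05_sum=132, amount_sum=184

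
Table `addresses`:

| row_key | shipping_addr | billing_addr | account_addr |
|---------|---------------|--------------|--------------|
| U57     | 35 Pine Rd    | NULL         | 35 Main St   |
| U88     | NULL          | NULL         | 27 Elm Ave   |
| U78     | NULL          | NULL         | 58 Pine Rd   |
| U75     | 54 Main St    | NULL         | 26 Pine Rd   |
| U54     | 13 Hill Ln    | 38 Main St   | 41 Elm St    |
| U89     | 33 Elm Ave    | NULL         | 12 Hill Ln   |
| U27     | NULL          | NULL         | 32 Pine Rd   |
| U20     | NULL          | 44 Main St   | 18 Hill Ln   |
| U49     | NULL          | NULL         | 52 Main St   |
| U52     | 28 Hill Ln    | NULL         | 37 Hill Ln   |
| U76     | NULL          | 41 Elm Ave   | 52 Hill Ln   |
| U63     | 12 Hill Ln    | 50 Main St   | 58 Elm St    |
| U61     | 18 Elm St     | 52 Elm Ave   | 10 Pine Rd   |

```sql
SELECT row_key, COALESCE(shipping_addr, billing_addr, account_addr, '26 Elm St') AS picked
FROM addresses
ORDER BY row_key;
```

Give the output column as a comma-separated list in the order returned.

44 Main St, 32 Pine Rd, 52 Main St, 28 Hill Ln, 13 Hill Ln, 35 Pine Rd, 18 Elm St, 12 Hill Ln, 54 Main St, 41 Elm Ave, 58 Pine Rd, 27 Elm Ave, 33 Elm Ave

row_key=U20: shipping_addr=NULL, billing_addr=44 Main St → 44 Main St
row_key=U27: shipping_addr=NULL, billing_addr=NULL, account_addr=32 Pine Rd → 32 Pine Rd
row_key=U49: shipping_addr=NULL, billing_addr=NULL, account_addr=52 Main St → 52 Main St
row_key=U52: shipping_addr=28 Hill Ln → 28 Hill Ln
row_key=U54: shipping_addr=13 Hill Ln → 13 Hill Ln
row_key=U57: shipping_addr=35 Pine Rd → 35 Pine Rd
row_key=U61: shipping_addr=18 Elm St → 18 Elm St
row_key=U63: shipping_addr=12 Hill Ln → 12 Hill Ln
row_key=U75: shipping_addr=54 Main St → 54 Main St
row_key=U76: shipping_addr=NULL, billing_addr=41 Elm Ave → 41 Elm Ave
row_key=U78: shipping_addr=NULL, billing_addr=NULL, account_addr=58 Pine Rd → 58 Pine Rd
row_key=U88: shipping_addr=NULL, billing_addr=NULL, account_addr=27 Elm Ave → 27 Elm Ave
row_key=U89: shipping_addr=33 Elm Ave → 33 Elm Ave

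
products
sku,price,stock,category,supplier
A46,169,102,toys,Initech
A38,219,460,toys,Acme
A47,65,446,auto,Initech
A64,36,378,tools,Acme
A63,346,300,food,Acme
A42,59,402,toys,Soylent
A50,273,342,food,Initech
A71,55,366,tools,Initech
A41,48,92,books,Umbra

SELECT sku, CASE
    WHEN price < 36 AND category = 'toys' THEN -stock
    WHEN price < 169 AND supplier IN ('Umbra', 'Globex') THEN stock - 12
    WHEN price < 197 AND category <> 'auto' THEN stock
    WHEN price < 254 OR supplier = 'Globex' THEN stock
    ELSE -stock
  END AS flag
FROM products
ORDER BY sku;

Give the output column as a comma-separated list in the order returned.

sku=A38: price < 254 OR supplier = 'Globex' → 460
sku=A41: price < 169 AND supplier IN ('Umbra', 'Globex') → 80
sku=A42: price < 197 AND category <> 'auto' → 402
sku=A46: price < 197 AND category <> 'auto' → 102
sku=A47: price < 254 OR supplier = 'Globex' → 446
sku=A50: ELSE → -342
sku=A63: ELSE → -300
sku=A64: price < 197 AND category <> 'auto' → 378
sku=A71: price < 197 AND category <> 'auto' → 366

460, 80, 402, 102, 446, -342, -300, 378, 366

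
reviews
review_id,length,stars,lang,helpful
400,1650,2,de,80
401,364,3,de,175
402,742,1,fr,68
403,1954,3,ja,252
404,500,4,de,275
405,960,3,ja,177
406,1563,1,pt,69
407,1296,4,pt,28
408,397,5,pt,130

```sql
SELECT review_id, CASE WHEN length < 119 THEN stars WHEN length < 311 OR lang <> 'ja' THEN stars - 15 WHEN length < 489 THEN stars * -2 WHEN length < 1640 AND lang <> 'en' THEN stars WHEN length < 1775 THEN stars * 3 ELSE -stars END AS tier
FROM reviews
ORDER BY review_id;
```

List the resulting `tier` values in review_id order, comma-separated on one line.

-13, -12, -14, -3, -11, 3, -14, -11, -10

review_id=400: length < 311 OR lang <> 'ja' → -13
review_id=401: length < 311 OR lang <> 'ja' → -12
review_id=402: length < 311 OR lang <> 'ja' → -14
review_id=403: ELSE → -3
review_id=404: length < 311 OR lang <> 'ja' → -11
review_id=405: length < 1640 AND lang <> 'en' → 3
review_id=406: length < 311 OR lang <> 'ja' → -14
review_id=407: length < 311 OR lang <> 'ja' → -11
review_id=408: length < 311 OR lang <> 'ja' → -10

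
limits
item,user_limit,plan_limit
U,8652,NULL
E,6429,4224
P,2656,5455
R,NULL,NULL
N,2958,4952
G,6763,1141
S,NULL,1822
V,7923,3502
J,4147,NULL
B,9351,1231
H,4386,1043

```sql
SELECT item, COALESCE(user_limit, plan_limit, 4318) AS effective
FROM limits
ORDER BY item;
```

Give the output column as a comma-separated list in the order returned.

item=B: user_limit=9351 → 9351
item=E: user_limit=6429 → 6429
item=G: user_limit=6763 → 6763
item=H: user_limit=4386 → 4386
item=J: user_limit=4147 → 4147
item=N: user_limit=2958 → 2958
item=P: user_limit=2656 → 2656
item=R: user_limit=NULL, plan_limit=NULL, → literal 4318 → 4318
item=S: user_limit=NULL, plan_limit=1822 → 1822
item=U: user_limit=8652 → 8652
item=V: user_limit=7923 → 7923

9351, 6429, 6763, 4386, 4147, 2958, 2656, 4318, 1822, 8652, 7923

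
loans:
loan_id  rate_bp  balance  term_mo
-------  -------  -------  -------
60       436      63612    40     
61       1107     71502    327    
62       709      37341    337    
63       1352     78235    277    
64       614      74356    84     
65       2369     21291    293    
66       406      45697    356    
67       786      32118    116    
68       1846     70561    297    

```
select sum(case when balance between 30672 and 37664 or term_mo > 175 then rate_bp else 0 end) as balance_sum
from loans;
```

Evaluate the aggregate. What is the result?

8575

loan_id=60: ✗
loan_id=61: ✓ → 1107
loan_id=62: ✓ → 709
loan_id=63: ✓ → 1352
loan_id=64: ✗
loan_id=65: ✓ → 2369
loan_id=66: ✓ → 406
loan_id=67: ✓ → 786
loan_id=68: ✓ → 1846
balance_sum = 1107 + 709 + 1352 + 2369 + 406 + 786 + 1846 = 8575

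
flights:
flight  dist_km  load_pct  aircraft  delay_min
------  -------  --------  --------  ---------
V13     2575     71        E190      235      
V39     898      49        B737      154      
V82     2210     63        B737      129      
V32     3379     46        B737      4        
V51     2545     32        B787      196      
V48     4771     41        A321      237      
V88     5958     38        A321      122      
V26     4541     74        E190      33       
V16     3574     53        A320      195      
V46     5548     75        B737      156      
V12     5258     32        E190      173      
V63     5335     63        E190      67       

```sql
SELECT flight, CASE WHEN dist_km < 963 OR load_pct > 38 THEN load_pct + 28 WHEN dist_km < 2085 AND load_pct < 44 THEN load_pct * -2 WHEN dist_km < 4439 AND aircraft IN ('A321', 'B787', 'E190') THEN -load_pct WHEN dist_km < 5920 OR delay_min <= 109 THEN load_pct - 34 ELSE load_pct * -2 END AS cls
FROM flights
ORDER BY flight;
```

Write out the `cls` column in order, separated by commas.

flight=V12: dist_km < 5920 OR delay_min <= 109 → -2
flight=V13: dist_km < 963 OR load_pct > 38 → 99
flight=V16: dist_km < 963 OR load_pct > 38 → 81
flight=V26: dist_km < 963 OR load_pct > 38 → 102
flight=V32: dist_km < 963 OR load_pct > 38 → 74
flight=V39: dist_km < 963 OR load_pct > 38 → 77
flight=V46: dist_km < 963 OR load_pct > 38 → 103
flight=V48: dist_km < 963 OR load_pct > 38 → 69
flight=V51: dist_km < 4439 AND aircraft IN ('A321', 'B787', 'E190') → -32
flight=V63: dist_km < 963 OR load_pct > 38 → 91
flight=V82: dist_km < 963 OR load_pct > 38 → 91
flight=V88: ELSE → -76

-2, 99, 81, 102, 74, 77, 103, 69, -32, 91, 91, -76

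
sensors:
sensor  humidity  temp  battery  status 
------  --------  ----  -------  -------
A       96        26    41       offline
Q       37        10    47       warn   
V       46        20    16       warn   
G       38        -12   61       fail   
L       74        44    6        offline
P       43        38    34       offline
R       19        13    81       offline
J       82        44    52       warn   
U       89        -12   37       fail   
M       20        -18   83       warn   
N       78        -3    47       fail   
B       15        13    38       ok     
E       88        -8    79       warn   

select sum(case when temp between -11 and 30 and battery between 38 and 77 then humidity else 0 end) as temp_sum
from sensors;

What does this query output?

226

sensor=A: ✓ → 96
sensor=Q: ✓ → 37
sensor=V: ✗
sensor=G: ✗
sensor=L: ✗
sensor=P: ✗
sensor=R: ✗
sensor=J: ✗
sensor=U: ✗
sensor=M: ✗
sensor=N: ✓ → 78
sensor=B: ✓ → 15
sensor=E: ✗
temp_sum = 96 + 37 + 78 + 15 = 226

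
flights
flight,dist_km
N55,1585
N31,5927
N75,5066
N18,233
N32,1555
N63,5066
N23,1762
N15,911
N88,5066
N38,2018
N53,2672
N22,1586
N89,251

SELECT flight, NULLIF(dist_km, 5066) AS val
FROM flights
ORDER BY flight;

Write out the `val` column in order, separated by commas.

flight=N15: dist_km=911 vs 5066: differ → 911
flight=N18: dist_km=233 vs 5066: differ → 233
flight=N22: dist_km=1586 vs 5066: differ → 1586
flight=N23: dist_km=1762 vs 5066: differ → 1762
flight=N31: dist_km=5927 vs 5066: differ → 5927
flight=N32: dist_km=1555 vs 5066: differ → 1555
flight=N38: dist_km=2018 vs 5066: differ → 2018
flight=N53: dist_km=2672 vs 5066: differ → 2672
flight=N55: dist_km=1585 vs 5066: differ → 1585
flight=N63: dist_km=5066 vs 5066: equal → NULL
flight=N75: dist_km=5066 vs 5066: equal → NULL
flight=N88: dist_km=5066 vs 5066: equal → NULL
flight=N89: dist_km=251 vs 5066: differ → 251

911, 233, 1586, 1762, 5927, 1555, 2018, 2672, 1585, NULL, NULL, NULL, 251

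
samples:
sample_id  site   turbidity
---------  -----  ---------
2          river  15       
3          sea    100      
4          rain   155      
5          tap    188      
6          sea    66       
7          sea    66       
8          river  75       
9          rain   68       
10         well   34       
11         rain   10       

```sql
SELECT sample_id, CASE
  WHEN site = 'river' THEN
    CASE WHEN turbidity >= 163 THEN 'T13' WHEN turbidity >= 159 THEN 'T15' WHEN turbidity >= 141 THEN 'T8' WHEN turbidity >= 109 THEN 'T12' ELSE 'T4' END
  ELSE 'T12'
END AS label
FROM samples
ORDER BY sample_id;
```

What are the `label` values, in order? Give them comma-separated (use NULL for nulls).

T4, T12, T12, T12, T12, T12, T4, T12, T12, T12

sample_id=2: site='river' → inner[ELSE] → T4
sample_id=3: site='sea' → outer ELSE → T12
sample_id=4: site='rain' → outer ELSE → T12
sample_id=5: site='tap' → outer ELSE → T12
sample_id=6: site='sea' → outer ELSE → T12
sample_id=7: site='sea' → outer ELSE → T12
sample_id=8: site='river' → inner[ELSE] → T4
sample_id=9: site='rain' → outer ELSE → T12
sample_id=10: site='well' → outer ELSE → T12
sample_id=11: site='rain' → outer ELSE → T12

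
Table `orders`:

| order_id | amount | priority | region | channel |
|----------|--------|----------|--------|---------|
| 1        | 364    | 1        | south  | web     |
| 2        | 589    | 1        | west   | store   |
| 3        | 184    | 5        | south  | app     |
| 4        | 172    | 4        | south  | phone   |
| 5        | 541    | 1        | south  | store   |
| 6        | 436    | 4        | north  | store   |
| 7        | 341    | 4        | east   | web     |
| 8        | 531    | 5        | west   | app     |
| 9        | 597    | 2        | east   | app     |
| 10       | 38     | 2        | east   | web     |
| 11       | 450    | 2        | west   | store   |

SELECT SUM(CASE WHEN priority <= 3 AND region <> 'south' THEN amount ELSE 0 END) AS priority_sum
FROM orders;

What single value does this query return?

1674

order_id=1: ✗
order_id=2: ✓ → 589
order_id=3: ✗
order_id=4: ✗
order_id=5: ✗
order_id=6: ✗
order_id=7: ✗
order_id=8: ✗
order_id=9: ✓ → 597
order_id=10: ✓ → 38
order_id=11: ✓ → 450
priority_sum = 589 + 597 + 38 + 450 = 1674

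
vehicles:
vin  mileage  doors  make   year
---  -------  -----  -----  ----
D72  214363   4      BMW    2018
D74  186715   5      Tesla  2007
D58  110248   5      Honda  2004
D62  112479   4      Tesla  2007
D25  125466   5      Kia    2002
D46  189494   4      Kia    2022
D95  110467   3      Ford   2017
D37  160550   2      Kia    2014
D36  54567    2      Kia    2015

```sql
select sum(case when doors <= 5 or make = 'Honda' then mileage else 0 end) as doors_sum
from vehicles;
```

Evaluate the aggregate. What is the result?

1264349

vin=D72: ✓ → 214363
vin=D74: ✓ → 186715
vin=D58: ✓ → 110248
vin=D62: ✓ → 112479
vin=D25: ✓ → 125466
vin=D46: ✓ → 189494
vin=D95: ✓ → 110467
vin=D37: ✓ → 160550
vin=D36: ✓ → 54567
doors_sum = 214363 + 186715 + 110248 + 112479 + 125466 + 189494 + 110467 + 160550 + 54567 = 1264349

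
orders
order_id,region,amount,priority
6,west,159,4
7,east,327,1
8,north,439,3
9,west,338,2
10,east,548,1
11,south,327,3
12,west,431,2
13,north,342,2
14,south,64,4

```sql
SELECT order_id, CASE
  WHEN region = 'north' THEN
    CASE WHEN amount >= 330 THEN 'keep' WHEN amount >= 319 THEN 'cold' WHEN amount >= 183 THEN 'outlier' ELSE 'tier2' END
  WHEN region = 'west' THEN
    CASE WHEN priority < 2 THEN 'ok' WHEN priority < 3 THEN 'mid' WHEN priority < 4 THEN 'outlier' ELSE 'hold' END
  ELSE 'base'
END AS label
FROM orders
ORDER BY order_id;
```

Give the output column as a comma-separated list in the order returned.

order_id=6: region='west' → inner[ELSE] → hold
order_id=7: region='east' → outer ELSE → base
order_id=8: region='north' → inner[amount >= 330] → keep
order_id=9: region='west' → inner[priority < 3] → mid
order_id=10: region='east' → outer ELSE → base
order_id=11: region='south' → outer ELSE → base
order_id=12: region='west' → inner[priority < 3] → mid
order_id=13: region='north' → inner[amount >= 330] → keep
order_id=14: region='south' → outer ELSE → base

hold, base, keep, mid, base, base, mid, keep, base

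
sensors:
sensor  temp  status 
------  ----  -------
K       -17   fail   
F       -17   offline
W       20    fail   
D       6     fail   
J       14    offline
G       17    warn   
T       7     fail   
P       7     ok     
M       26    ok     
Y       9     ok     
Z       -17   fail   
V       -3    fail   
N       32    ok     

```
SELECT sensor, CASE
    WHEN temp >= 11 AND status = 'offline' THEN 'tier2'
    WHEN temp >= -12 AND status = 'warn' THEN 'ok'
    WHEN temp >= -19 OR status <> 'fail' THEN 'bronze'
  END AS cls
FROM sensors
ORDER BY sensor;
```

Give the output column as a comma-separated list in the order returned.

bronze, bronze, ok, tier2, bronze, bronze, bronze, bronze, bronze, bronze, bronze, bronze, bronze

sensor=D: temp >= -19 OR status <> 'fail' → bronze
sensor=F: temp >= -19 OR status <> 'fail' → bronze
sensor=G: temp >= -12 AND status = 'warn' → ok
sensor=J: temp >= 11 AND status = 'offline' → tier2
sensor=K: temp >= -19 OR status <> 'fail' → bronze
sensor=M: temp >= -19 OR status <> 'fail' → bronze
sensor=N: temp >= -19 OR status <> 'fail' → bronze
sensor=P: temp >= -19 OR status <> 'fail' → bronze
sensor=T: temp >= -19 OR status <> 'fail' → bronze
sensor=V: temp >= -19 OR status <> 'fail' → bronze
sensor=W: temp >= -19 OR status <> 'fail' → bronze
sensor=Y: temp >= -19 OR status <> 'fail' → bronze
sensor=Z: temp >= -19 OR status <> 'fail' → bronze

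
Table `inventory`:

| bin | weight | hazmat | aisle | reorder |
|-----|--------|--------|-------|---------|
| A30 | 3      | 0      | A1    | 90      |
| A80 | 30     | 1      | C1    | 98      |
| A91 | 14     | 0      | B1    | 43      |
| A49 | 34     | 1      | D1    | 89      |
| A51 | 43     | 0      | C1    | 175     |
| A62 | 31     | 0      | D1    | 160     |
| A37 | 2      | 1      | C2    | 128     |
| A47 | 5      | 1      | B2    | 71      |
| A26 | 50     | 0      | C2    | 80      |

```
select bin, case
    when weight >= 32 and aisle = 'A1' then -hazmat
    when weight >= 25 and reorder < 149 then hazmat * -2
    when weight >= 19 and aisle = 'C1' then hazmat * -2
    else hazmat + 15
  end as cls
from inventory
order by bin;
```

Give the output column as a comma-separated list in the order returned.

0, 15, 16, 16, -2, 0, 15, -2, 15

bin=A26: weight >= 25 and reorder < 149 → 0
bin=A30: ELSE → 15
bin=A37: ELSE → 16
bin=A47: ELSE → 16
bin=A49: weight >= 25 and reorder < 149 → -2
bin=A51: weight >= 19 and aisle = 'C1' → 0
bin=A62: ELSE → 15
bin=A80: weight >= 25 and reorder < 149 → -2
bin=A91: ELSE → 15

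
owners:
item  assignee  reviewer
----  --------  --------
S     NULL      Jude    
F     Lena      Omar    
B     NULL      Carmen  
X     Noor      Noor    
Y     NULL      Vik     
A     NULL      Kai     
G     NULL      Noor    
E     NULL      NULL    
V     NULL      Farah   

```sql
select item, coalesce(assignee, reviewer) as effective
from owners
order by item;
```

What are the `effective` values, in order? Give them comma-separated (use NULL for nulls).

item=A: assignee=NULL, reviewer=Kai → Kai
item=B: assignee=NULL, reviewer=Carmen → Carmen
item=E: assignee=NULL, reviewer=NULL (all NULL) → NULL
item=F: assignee=Lena → Lena
item=G: assignee=NULL, reviewer=Noor → Noor
item=S: assignee=NULL, reviewer=Jude → Jude
item=V: assignee=NULL, reviewer=Farah → Farah
item=X: assignee=Noor → Noor
item=Y: assignee=NULL, reviewer=Vik → Vik

Kai, Carmen, NULL, Lena, Noor, Jude, Farah, Noor, Vik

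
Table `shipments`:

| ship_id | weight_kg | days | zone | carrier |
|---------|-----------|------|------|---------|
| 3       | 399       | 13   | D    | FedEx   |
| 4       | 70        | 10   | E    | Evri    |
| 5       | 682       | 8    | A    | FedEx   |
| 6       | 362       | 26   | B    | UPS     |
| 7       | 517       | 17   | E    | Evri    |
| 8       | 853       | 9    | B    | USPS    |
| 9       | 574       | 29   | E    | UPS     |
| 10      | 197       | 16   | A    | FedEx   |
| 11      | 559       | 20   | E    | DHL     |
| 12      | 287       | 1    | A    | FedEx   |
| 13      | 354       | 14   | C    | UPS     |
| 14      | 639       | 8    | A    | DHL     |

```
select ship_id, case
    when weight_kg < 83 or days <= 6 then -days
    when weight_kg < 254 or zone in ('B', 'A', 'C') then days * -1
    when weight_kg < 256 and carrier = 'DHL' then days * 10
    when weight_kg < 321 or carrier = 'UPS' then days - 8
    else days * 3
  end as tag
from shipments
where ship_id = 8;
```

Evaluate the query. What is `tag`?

-9

ship_id = 8: weight_kg=853, days=9, zone=B, carrier=USPS.
weight_kg < 83 or days <= 6 → false
weight_kg < 254 or zone in ('B', 'A', 'C') → true → -9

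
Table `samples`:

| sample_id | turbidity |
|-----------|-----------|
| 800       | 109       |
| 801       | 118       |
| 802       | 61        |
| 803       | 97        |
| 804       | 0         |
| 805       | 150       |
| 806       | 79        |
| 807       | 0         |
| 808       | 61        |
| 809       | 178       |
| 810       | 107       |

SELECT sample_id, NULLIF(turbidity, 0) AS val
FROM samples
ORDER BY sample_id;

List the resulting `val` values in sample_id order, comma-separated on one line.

sample_id=800: turbidity=109 vs 0: differ → 109
sample_id=801: turbidity=118 vs 0: differ → 118
sample_id=802: turbidity=61 vs 0: differ → 61
sample_id=803: turbidity=97 vs 0: differ → 97
sample_id=804: turbidity=0 vs 0: equal → NULL
sample_id=805: turbidity=150 vs 0: differ → 150
sample_id=806: turbidity=79 vs 0: differ → 79
sample_id=807: turbidity=0 vs 0: equal → NULL
sample_id=808: turbidity=61 vs 0: differ → 61
sample_id=809: turbidity=178 vs 0: differ → 178
sample_id=810: turbidity=107 vs 0: differ → 107

109, 118, 61, 97, NULL, 150, 79, NULL, 61, 178, 107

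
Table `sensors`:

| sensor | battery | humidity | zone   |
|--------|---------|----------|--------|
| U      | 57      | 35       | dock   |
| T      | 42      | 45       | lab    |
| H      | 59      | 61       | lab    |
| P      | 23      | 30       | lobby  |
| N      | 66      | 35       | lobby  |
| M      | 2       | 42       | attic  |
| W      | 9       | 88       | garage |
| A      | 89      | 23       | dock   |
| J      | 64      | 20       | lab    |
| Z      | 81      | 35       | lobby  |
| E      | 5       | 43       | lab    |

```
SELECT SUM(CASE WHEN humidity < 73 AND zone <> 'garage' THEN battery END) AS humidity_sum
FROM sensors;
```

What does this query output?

sensor=U: ✓ → 57
sensor=T: ✓ → 42
sensor=H: ✓ → 59
sensor=P: ✓ → 23
sensor=N: ✓ → 66
sensor=M: ✓ → 2
sensor=W: ✗
sensor=A: ✓ → 89
sensor=J: ✓ → 64
sensor=Z: ✓ → 81
sensor=E: ✓ → 5
humidity_sum = 57 + 42 + 59 + 23 + 66 + 2 + 89 + 64 + 81 + 5 = 488

488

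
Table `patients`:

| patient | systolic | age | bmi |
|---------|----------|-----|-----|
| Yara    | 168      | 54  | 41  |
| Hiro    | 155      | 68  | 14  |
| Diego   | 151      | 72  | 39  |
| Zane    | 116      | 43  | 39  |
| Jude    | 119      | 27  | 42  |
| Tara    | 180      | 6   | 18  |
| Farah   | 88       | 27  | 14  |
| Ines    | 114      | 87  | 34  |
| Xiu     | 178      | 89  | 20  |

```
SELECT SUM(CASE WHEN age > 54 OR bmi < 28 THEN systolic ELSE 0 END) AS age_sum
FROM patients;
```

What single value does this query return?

866

patient=Yara: ✗
patient=Hiro: ✓ → 155
patient=Diego: ✓ → 151
patient=Zane: ✗
patient=Jude: ✗
patient=Tara: ✓ → 180
patient=Farah: ✓ → 88
patient=Ines: ✓ → 114
patient=Xiu: ✓ → 178
age_sum = 155 + 151 + 180 + 88 + 114 + 178 = 866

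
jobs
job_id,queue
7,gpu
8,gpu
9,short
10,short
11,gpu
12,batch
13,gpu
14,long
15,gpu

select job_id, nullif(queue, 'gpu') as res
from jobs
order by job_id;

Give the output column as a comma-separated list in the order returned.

job_id=7: queue=gpu vs gpu: equal → NULL
job_id=8: queue=gpu vs gpu: equal → NULL
job_id=9: queue=short vs gpu: differ → short
job_id=10: queue=short vs gpu: differ → short
job_id=11: queue=gpu vs gpu: equal → NULL
job_id=12: queue=batch vs gpu: differ → batch
job_id=13: queue=gpu vs gpu: equal → NULL
job_id=14: queue=long vs gpu: differ → long
job_id=15: queue=gpu vs gpu: equal → NULL

NULL, NULL, short, short, NULL, batch, NULL, long, NULL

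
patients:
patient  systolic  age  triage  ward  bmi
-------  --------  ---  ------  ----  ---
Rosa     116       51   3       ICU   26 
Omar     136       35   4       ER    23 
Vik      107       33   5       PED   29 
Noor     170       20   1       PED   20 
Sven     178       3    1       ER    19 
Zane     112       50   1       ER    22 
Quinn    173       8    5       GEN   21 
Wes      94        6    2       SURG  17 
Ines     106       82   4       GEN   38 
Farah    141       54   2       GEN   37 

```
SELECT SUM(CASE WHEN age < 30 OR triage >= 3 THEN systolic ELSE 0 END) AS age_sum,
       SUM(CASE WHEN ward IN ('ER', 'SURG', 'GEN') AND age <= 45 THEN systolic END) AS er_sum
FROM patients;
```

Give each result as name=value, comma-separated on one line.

age_sum=1080, er_sum=581

[age_sum: age < 30 OR triage >= 3]
patient=Rosa: ✓ → 116
patient=Omar: ✓ → 136
patient=Vik: ✓ → 107
patient=Noor: ✓ → 170
patient=Sven: ✓ → 178
patient=Zane: ✗
patient=Quinn: ✓ → 173
patient=Wes: ✓ → 94
patient=Ines: ✓ → 106
patient=Farah: ✗
age_sum = 116 + 136 + 107 + 170 + 178 + 173 + 94 + 106 = 1080
—
[er_sum: ward IN ('ER', 'SURG', 'GEN') AND age <= 45]
patient=Rosa: ✗
patient=Omar: ✓ → 136
patient=Vik: ✗
patient=Noor: ✗
patient=Sven: ✓ → 178
patient=Zane: ✗
patient=Quinn: ✓ → 173
patient=Wes: ✓ → 94
patient=Ines: ✗
patient=Farah: ✗
er_sum = 136 + 178 + 173 + 94 = 581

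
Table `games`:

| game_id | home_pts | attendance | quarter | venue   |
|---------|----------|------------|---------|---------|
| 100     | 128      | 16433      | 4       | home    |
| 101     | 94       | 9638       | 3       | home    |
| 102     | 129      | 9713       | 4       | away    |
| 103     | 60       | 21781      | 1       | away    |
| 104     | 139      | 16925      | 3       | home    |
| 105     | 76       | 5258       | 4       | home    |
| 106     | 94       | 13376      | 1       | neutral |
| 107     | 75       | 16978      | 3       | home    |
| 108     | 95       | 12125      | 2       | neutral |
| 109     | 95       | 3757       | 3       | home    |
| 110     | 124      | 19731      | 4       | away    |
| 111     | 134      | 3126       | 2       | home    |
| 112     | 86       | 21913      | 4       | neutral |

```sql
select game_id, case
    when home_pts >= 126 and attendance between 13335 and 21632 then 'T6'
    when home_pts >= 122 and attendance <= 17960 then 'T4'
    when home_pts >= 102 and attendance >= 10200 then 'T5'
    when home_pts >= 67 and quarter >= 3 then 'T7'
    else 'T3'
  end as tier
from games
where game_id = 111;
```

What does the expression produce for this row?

T4

game_id = 111: home_pts=134, attendance=3126, quarter=2, venue=home.
home_pts >= 126 and attendance between 13335 and 21632 → false
home_pts >= 122 and attendance <= 17960 → true → T4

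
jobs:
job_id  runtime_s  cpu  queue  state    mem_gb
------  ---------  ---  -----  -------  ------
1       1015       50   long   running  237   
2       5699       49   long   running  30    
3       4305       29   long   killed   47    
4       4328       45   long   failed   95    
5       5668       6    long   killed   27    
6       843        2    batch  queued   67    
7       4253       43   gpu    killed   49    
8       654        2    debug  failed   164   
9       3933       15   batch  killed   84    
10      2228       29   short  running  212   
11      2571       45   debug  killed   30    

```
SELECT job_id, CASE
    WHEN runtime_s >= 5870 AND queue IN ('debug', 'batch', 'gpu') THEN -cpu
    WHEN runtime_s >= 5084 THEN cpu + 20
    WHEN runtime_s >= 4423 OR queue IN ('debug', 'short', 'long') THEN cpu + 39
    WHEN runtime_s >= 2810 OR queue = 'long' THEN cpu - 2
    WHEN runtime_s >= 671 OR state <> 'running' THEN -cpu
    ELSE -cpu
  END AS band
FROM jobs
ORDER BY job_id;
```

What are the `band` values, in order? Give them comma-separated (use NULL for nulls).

job_id=1: runtime_s >= 4423 OR queue IN ('debug', 'short', 'long') → 89
job_id=2: runtime_s >= 5084 → 69
job_id=3: runtime_s >= 4423 OR queue IN ('debug', 'short', 'long') → 68
job_id=4: runtime_s >= 4423 OR queue IN ('debug', 'short', 'long') → 84
job_id=5: runtime_s >= 5084 → 26
job_id=6: runtime_s >= 671 OR state <> 'running' → -2
job_id=7: runtime_s >= 2810 OR queue = 'long' → 41
job_id=8: runtime_s >= 4423 OR queue IN ('debug', 'short', 'long') → 41
job_id=9: runtime_s >= 2810 OR queue = 'long' → 13
job_id=10: runtime_s >= 4423 OR queue IN ('debug', 'short', 'long') → 68
job_id=11: runtime_s >= 4423 OR queue IN ('debug', 'short', 'long') → 84

89, 69, 68, 84, 26, -2, 41, 41, 13, 68, 84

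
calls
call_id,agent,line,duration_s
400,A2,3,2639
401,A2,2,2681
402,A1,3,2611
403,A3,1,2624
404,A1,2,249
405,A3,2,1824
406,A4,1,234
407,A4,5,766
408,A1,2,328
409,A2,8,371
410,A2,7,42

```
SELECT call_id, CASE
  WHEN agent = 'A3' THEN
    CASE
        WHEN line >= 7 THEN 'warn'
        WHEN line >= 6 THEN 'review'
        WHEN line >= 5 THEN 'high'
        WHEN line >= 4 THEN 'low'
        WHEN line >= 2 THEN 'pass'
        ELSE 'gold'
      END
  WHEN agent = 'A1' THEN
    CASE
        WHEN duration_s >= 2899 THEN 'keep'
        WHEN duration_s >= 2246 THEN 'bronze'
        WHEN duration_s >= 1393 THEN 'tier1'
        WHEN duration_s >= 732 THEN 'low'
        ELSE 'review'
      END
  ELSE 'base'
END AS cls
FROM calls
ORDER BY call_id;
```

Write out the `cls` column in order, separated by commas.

base, base, bronze, gold, review, pass, base, base, review, base, base

call_id=400: agent='A2' → outer ELSE → base
call_id=401: agent='A2' → outer ELSE → base
call_id=402: agent='A1' → inner[duration_s >= 2246] → bronze
call_id=403: agent='A3' → inner[ELSE] → gold
call_id=404: agent='A1' → inner[ELSE] → review
call_id=405: agent='A3' → inner[line >= 2] → pass
call_id=406: agent='A4' → outer ELSE → base
call_id=407: agent='A4' → outer ELSE → base
call_id=408: agent='A1' → inner[ELSE] → review
call_id=409: agent='A2' → outer ELSE → base
call_id=410: agent='A2' → outer ELSE → base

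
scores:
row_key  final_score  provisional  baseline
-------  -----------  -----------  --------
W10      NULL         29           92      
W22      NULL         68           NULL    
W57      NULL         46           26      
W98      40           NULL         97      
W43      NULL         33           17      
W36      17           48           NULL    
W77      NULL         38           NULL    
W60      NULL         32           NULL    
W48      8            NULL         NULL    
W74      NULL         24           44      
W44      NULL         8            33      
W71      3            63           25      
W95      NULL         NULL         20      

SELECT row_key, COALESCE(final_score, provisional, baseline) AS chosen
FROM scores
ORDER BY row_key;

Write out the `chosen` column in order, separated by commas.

row_key=W10: final_score=NULL, provisional=29 → 29
row_key=W22: final_score=NULL, provisional=68 → 68
row_key=W36: final_score=17 → 17
row_key=W43: final_score=NULL, provisional=33 → 33
row_key=W44: final_score=NULL, provisional=8 → 8
row_key=W48: final_score=8 → 8
row_key=W57: final_score=NULL, provisional=46 → 46
row_key=W60: final_score=NULL, provisional=32 → 32
row_key=W71: final_score=3 → 3
row_key=W74: final_score=NULL, provisional=24 → 24
row_key=W77: final_score=NULL, provisional=38 → 38
row_key=W95: final_score=NULL, provisional=NULL, baseline=20 → 20
row_key=W98: final_score=40 → 40

29, 68, 17, 33, 8, 8, 46, 32, 3, 24, 38, 20, 40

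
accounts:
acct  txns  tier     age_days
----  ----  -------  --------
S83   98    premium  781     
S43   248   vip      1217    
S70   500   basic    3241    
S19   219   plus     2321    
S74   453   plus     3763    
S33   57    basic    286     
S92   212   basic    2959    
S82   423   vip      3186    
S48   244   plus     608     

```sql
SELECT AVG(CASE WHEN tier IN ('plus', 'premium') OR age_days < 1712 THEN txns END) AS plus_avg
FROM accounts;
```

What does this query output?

acct=S83: ✓ → 98
acct=S43: ✓ → 248
acct=S70: ✗
acct=S19: ✓ → 219
acct=S74: ✓ → 453
acct=S33: ✓ → 57
acct=S92: ✗
acct=S82: ✗
acct=S48: ✓ → 244
plus_avg = (98 + 248 + 219 + 453 + 57 + 244) / 6 = 219.8333333333

219.8333333333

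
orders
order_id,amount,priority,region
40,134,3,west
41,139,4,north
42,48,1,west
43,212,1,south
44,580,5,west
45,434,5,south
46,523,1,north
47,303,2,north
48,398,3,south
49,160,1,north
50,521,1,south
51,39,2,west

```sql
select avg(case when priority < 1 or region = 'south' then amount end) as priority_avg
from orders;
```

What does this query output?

391.25

order_id=40: ✗
order_id=41: ✗
order_id=42: ✗
order_id=43: ✓ → 212
order_id=44: ✗
order_id=45: ✓ → 434
order_id=46: ✗
order_id=47: ✗
order_id=48: ✓ → 398
order_id=49: ✗
order_id=50: ✓ → 521
order_id=51: ✗
priority_avg = (212 + 434 + 398 + 521) / 4 = 391.25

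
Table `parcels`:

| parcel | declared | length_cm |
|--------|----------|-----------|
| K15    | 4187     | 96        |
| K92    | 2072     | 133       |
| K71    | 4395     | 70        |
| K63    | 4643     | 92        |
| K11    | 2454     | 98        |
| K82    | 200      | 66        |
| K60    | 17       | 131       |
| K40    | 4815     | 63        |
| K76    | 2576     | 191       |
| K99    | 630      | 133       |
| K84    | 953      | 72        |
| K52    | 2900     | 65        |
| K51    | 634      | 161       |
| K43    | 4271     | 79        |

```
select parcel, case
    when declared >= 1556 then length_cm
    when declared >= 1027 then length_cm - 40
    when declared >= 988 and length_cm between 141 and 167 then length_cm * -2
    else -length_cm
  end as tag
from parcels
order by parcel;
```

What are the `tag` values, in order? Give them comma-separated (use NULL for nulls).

98, 96, 63, 79, -161, 65, -131, 92, 70, 191, -66, -72, 133, -133

parcel=K11: declared >= 1556 → 98
parcel=K15: declared >= 1556 → 96
parcel=K40: declared >= 1556 → 63
parcel=K43: declared >= 1556 → 79
parcel=K51: ELSE → -161
parcel=K52: declared >= 1556 → 65
parcel=K60: ELSE → -131
parcel=K63: declared >= 1556 → 92
parcel=K71: declared >= 1556 → 70
parcel=K76: declared >= 1556 → 191
parcel=K82: ELSE → -66
parcel=K84: ELSE → -72
parcel=K92: declared >= 1556 → 133
parcel=K99: ELSE → -133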